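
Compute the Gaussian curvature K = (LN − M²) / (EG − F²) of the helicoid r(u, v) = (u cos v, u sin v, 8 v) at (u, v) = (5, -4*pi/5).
K = -64/7921

Coefficients of the first fundamental form: E = 1, F = 0, G = u^2 + 64.
Coefficients of the second fundamental form: L = 0, M = -8/sqrt(u^2 + 64), N = 0.
Assemble K = (LN − M²)/(EG − F²) = -64/(u^2 + 64)^2. At (u, v) = (5, -4*pi/5): K = -64/7921.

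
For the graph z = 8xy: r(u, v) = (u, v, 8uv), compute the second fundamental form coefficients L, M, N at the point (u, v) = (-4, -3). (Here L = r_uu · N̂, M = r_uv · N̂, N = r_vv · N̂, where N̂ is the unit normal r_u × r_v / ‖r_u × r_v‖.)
L = 0;  M = 8*sqrt(1601)/1601;  N = 0

Compute the unit normal N̂(u, v) = (-8*v/sqrt(64*u^2 + 64*v^2 + 1), -8*u/sqrt(64*u^2 + 64*v^2 + 1), 1/sqrt(64*u^2 + 64*v^2 + 1)), and the second partials r_uu, r_uv, r_vv. Take dot products:
  L(u, v) = r_uu · N̂ = 0,
  M(u, v) = r_uv · N̂ = 8/sqrt(64*u^2 + 64*v^2 + 1),
  N(u, v) = r_vv · N̂ = 0.
Evaluating at (u, v) = (-4, -3):
  L = 0, M = 8*sqrt(1601)/1601, N = 0.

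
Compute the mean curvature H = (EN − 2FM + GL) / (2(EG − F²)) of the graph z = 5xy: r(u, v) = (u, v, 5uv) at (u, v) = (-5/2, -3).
H = -7500*sqrt(1529)/2337841

With E = 25*v^2 + 1, F = 25*u*v, G = 25*u^2 + 1, L = 0, M = 5/sqrt(25*u^2 + 25*v^2 + 1), N = 0, assemble
  H = (EN − 2FM + GL) / (2(EG − F²)) = -125*u*v/(25*u^2 + 25*v^2 + 1)^(3/2).
At (u, v) = (-5/2, -3): H = -7500*sqrt(1529)/2337841.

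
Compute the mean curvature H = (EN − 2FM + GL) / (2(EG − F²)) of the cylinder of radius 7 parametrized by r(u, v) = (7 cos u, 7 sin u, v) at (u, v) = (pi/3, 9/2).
H = -1/14

With E = 49, F = 0, G = 1, L = -7, M = 0, N = 0, assemble
  H = (EN − 2FM + GL) / (2(EG − F²)) = -1/14.
At (u, v) = (pi/3, 9/2): H = -1/14.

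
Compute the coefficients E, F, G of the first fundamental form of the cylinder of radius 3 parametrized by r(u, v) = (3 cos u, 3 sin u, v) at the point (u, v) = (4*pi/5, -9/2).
E = 9;  F = 0;  G = 1

Partials: r_u = (-3*sin(u), 3*cos(u), 0), r_v = (0, 0, 1). As functions of (u, v):
  E = r_u · r_u = 9,
  F = r_u · r_v = 0,
  G = r_v · r_v = 1.
Evaluating at (u, v) = (4*pi/5, -9/2): E = 9, F = 0, G = 1.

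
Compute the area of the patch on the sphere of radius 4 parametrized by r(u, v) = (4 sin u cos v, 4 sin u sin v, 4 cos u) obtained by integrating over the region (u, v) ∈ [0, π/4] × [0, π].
Area = 8*pi*(2 - sqrt(2))

Area = ∫∫ √(EG − F²) du dv with √(EG − F²) = 16*Abs(sin(u)). Integrating over [0, π/4] × [0, π] gives 8*pi*(2 - sqrt(2)).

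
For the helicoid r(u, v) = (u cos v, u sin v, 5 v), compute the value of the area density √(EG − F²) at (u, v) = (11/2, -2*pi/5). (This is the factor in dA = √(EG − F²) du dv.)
√(EG − F²)|_{(11/2, -2*pi/5)} = sqrt(221)/2

E = 1, F = 0, G = u^2 + 25, so EG − F² = u^2 + 25. Taking the positive square root: √(EG − F²) = sqrt(u^2 + 25). At (u, v) = (11/2, -2*pi/5): sqrt(221)/2.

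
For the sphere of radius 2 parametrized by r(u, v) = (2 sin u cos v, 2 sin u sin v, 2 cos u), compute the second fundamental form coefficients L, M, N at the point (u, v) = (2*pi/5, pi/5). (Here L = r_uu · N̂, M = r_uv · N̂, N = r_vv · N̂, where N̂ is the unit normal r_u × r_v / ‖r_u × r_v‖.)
L = -2;  M = 0;  N = -5/4 - sqrt(5)/4

Compute the unit normal N̂(u, v) = (sin(u)^2*cos(v)/Abs(sin(u)), sin(u)^2*sin(v)/Abs(sin(u)), sin(2*u)/(2*Abs(sin(u)))), and the second partials r_uu, r_uv, r_vv. Take dot products:
  L(u, v) = r_uu · N̂ = -2*sin(u)/Abs(sin(u)),
  M(u, v) = r_uv · N̂ = 0,
  N(u, v) = r_vv · N̂ = -2*sin(u)^3/Abs(sin(u)).
Evaluating at (u, v) = (2*pi/5, pi/5):
  L = -2, M = 0, N = -5/4 - sqrt(5)/4.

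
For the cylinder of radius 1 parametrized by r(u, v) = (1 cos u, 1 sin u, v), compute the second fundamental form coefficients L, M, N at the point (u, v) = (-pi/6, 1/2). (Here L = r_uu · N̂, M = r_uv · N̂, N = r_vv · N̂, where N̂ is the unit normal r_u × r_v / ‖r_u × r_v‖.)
L = -1;  M = 0;  N = 0

Compute the unit normal N̂(u, v) = (cos(u), sin(u), 0), and the second partials r_uu, r_uv, r_vv. Take dot products:
  L(u, v) = r_uu · N̂ = -1,
  M(u, v) = r_uv · N̂ = 0,
  N(u, v) = r_vv · N̂ = 0.
Evaluating at (u, v) = (-pi/6, 1/2):
  L = -1, M = 0, N = 0.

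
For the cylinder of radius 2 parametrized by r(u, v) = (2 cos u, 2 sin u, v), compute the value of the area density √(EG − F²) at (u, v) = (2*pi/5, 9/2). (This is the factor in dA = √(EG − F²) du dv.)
√(EG − F²)|_{(2*pi/5, 9/2)} = 2

E = 4, F = 0, G = 1, so EG − F² = 4. Taking the positive square root: √(EG − F²) = 2. At (u, v) = (2*pi/5, 9/2): 2.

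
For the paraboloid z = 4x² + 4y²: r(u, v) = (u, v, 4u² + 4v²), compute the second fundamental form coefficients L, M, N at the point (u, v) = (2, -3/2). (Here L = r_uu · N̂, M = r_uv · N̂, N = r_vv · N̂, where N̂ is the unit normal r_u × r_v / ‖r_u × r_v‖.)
L = 8*sqrt(401)/401;  M = 0;  N = 8*sqrt(401)/401

Compute the unit normal N̂(u, v) = (-8*u/sqrt(64*u^2 + 64*v^2 + 1), -8*v/sqrt(64*u^2 + 64*v^2 + 1), 1/sqrt(64*u^2 + 64*v^2 + 1)), and the second partials r_uu, r_uv, r_vv. Take dot products:
  L(u, v) = r_uu · N̂ = 8/sqrt(64*u^2 + 64*v^2 + 1),
  M(u, v) = r_uv · N̂ = 0,
  N(u, v) = r_vv · N̂ = 8/sqrt(64*u^2 + 64*v^2 + 1).
Evaluating at (u, v) = (2, -3/2):
  L = 8*sqrt(401)/401, M = 0, N = 8*sqrt(401)/401.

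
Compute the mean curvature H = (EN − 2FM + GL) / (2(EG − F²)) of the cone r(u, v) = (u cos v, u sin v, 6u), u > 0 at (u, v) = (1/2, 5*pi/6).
H = 6*sqrt(37)/37

With E = 37, F = 0, G = u^2, L = 0, M = 0, N = 6*sqrt(37)*u^2/(37*Abs(u)), assemble
  H = (EN − 2FM + GL) / (2(EG − F²)) = 3*sqrt(37)/(37*Abs(u)).
At (u, v) = (1/2, 5*pi/6): H = 6*sqrt(37)/37.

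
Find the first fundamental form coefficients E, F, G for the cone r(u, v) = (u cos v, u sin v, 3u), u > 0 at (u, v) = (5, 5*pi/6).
E = 10;  F = 0;  G = 25

Partials: r_u = (cos(v), sin(v), 3), r_v = (-u*sin(v), u*cos(v), 0). As functions of (u, v):
  E = r_u · r_u = 10,
  F = r_u · r_v = 0,
  G = r_v · r_v = u^2.
Evaluating at (u, v) = (5, 5*pi/6): E = 10, F = 0, G = 25.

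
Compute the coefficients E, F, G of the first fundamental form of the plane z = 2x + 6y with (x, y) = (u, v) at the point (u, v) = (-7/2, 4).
E = 5;  F = 12;  G = 37

Partials: r_u = (1, 0, 2), r_v = (0, 1, 6). As functions of (u, v):
  E = r_u · r_u = 5,
  F = r_u · r_v = 12,
  G = r_v · r_v = 37.
Evaluating at (u, v) = (-7/2, 4): E = 5, F = 12, G = 37.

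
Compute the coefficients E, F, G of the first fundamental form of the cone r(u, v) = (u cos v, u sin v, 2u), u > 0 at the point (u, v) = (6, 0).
E = 5;  F = 0;  G = 36

Partials: r_u = (cos(v), sin(v), 2), r_v = (-u*sin(v), u*cos(v), 0). As functions of (u, v):
  E = r_u · r_u = 5,
  F = r_u · r_v = 0,
  G = r_v · r_v = u^2.
Evaluating at (u, v) = (6, 0): E = 5, F = 0, G = 36.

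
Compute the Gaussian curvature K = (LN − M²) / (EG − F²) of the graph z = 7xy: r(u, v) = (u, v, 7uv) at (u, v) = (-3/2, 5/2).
K = -196/697225

Coefficients of the first fundamental form: E = 49*v^2 + 1, F = 49*u*v, G = 49*u^2 + 1.
Coefficients of the second fundamental form: L = 0, M = 7/sqrt(49*u^2 + 49*v^2 + 1), N = 0.
Assemble K = (LN − M²)/(EG − F²) = -49/(2401*u^4 + 4802*u^2*v^2 + 98*u^2 + 2401*v^4 + 98*v^2 + 1). At (u, v) = (-3/2, 5/2): K = -196/697225.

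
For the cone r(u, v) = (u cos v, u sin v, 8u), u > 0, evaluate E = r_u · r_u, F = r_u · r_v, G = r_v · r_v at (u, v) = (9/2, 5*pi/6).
E = 65;  F = 0;  G = 81/4

Partials: r_u = (cos(v), sin(v), 8), r_v = (-u*sin(v), u*cos(v), 0). As functions of (u, v):
  E = r_u · r_u = 65,
  F = r_u · r_v = 0,
  G = r_v · r_v = u^2.
Evaluating at (u, v) = (9/2, 5*pi/6): E = 65, F = 0, G = 81/4.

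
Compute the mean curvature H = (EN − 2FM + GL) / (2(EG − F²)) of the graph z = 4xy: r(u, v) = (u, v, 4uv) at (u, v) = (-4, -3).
H = -768*sqrt(401)/160801

With E = 16*v^2 + 1, F = 16*u*v, G = 16*u^2 + 1, L = 0, M = 4/sqrt(16*u^2 + 16*v^2 + 1), N = 0, assemble
  H = (EN − 2FM + GL) / (2(EG − F²)) = -64*u*v/(16*u^2 + 16*v^2 + 1)^(3/2).
At (u, v) = (-4, -3): H = -768*sqrt(401)/160801.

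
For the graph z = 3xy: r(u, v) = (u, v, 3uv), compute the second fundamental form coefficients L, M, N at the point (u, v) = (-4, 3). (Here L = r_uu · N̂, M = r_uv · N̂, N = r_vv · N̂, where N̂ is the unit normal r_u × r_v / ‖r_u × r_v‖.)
L = 0;  M = 3*sqrt(226)/226;  N = 0

Compute the unit normal N̂(u, v) = (-3*v/sqrt(9*u^2 + 9*v^2 + 1), -3*u/sqrt(9*u^2 + 9*v^2 + 1), 1/sqrt(9*u^2 + 9*v^2 + 1)), and the second partials r_uu, r_uv, r_vv. Take dot products:
  L(u, v) = r_uu · N̂ = 0,
  M(u, v) = r_uv · N̂ = 3/sqrt(9*u^2 + 9*v^2 + 1),
  N(u, v) = r_vv · N̂ = 0.
Evaluating at (u, v) = (-4, 3):
  L = 0, M = 3*sqrt(226)/226, N = 0.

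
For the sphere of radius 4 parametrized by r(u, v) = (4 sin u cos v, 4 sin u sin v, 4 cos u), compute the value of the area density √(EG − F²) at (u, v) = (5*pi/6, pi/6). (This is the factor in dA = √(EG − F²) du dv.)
√(EG − F²)|_{(5*pi/6, pi/6)} = 8

E = 16, F = 0, G = 16*sin(u)^2, so EG − F² = 256*sin(u)^2. Taking the positive square root: √(EG − F²) = 16*Abs(sin(u)). At (u, v) = (5*pi/6, pi/6): 8.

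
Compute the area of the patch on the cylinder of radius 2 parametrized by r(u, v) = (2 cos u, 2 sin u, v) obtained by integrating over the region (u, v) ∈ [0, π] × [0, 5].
Area = 10*pi

Area = ∫∫ √(EG − F²) du dv with √(EG − F²) = 2. Integrating over [0, π] × [0, 5] gives 10*pi.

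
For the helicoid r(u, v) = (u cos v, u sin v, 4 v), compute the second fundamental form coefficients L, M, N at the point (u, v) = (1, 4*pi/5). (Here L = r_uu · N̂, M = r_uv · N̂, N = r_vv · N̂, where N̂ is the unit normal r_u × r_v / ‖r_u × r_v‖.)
L = 0;  M = -4*sqrt(17)/17;  N = 0

Compute the unit normal N̂(u, v) = (4*sin(v)/sqrt(u^2 + 16), -4*cos(v)/sqrt(u^2 + 16), u/sqrt(u^2 + 16)), and the second partials r_uu, r_uv, r_vv. Take dot products:
  L(u, v) = r_uu · N̂ = 0,
  M(u, v) = r_uv · N̂ = -4/sqrt(u^2 + 16),
  N(u, v) = r_vv · N̂ = 0.
Evaluating at (u, v) = (1, 4*pi/5):
  L = 0, M = -4*sqrt(17)/17, N = 0.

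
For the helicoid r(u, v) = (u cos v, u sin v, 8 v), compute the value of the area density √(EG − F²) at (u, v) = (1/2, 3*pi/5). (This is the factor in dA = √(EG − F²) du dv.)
√(EG − F²)|_{(1/2, 3*pi/5)} = sqrt(257)/2

E = 1, F = 0, G = u^2 + 64, so EG − F² = u^2 + 64. Taking the positive square root: √(EG − F²) = sqrt(u^2 + 64). At (u, v) = (1/2, 3*pi/5): sqrt(257)/2.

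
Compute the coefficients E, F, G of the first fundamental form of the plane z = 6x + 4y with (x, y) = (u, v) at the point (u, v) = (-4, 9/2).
E = 37;  F = 24;  G = 17

Partials: r_u = (1, 0, 6), r_v = (0, 1, 4). As functions of (u, v):
  E = r_u · r_u = 37,
  F = r_u · r_v = 24,
  G = r_v · r_v = 17.
Evaluating at (u, v) = (-4, 9/2): E = 37, F = 24, G = 17.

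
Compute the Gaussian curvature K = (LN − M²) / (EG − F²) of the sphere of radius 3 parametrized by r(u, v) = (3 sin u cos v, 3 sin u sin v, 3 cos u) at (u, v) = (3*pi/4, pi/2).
K = 1/9

Coefficients of the first fundamental form: E = 9, F = 0, G = 9*sin(u)^2.
Coefficients of the second fundamental form: L = -3*sin(u)/Abs(sin(u)), M = 0, N = -3*sin(u)^3/Abs(sin(u)).
Assemble K = (LN − M²)/(EG − F²) = 1/9. At (u, v) = (3*pi/4, pi/2): K = 1/9.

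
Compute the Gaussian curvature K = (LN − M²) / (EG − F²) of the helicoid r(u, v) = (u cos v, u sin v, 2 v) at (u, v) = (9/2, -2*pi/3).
K = -64/9409

Coefficients of the first fundamental form: E = 1, F = 0, G = u^2 + 4.
Coefficients of the second fundamental form: L = 0, M = -2/sqrt(u^2 + 4), N = 0.
Assemble K = (LN − M²)/(EG − F²) = -4/(u^2 + 4)^2. At (u, v) = (9/2, -2*pi/3): K = -64/9409.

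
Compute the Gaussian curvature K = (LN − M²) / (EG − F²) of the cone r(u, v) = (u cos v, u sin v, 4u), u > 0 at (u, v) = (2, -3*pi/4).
K = 0

Coefficients of the first fundamental form: E = 17, F = 0, G = u^2.
Coefficients of the second fundamental form: L = 0, M = 0, N = 4*sqrt(17)*u^2/(17*Abs(u)).
Assemble K = (LN − M²)/(EG − F²) = 0. At (u, v) = (2, -3*pi/4): K = 0.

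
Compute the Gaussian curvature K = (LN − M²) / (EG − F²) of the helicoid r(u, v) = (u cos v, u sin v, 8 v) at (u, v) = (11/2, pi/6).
K = -1024/142129

Coefficients of the first fundamental form: E = 1, F = 0, G = u^2 + 64.
Coefficients of the second fundamental form: L = 0, M = -8/sqrt(u^2 + 64), N = 0.
Assemble K = (LN − M²)/(EG − F²) = -64/(u^2 + 64)^2. At (u, v) = (11/2, pi/6): K = -1024/142129.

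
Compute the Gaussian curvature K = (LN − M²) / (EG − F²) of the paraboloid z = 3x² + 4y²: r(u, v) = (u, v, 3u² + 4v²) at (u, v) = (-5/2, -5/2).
K = 12/97969

Coefficients of the first fundamental form: E = 36*u^2 + 1, F = 48*u*v, G = 64*v^2 + 1.
Coefficients of the second fundamental form: L = 6/sqrt(36*u^2 + 64*v^2 + 1), M = 0, N = 8/sqrt(36*u^2 + 64*v^2 + 1).
Assemble K = (LN − M²)/(EG − F²) = 48/(1296*u^4 + 4608*u^2*v^2 + 72*u^2 + 4096*v^4 + 128*v^2 + 1). At (u, v) = (-5/2, -5/2): K = 12/97969.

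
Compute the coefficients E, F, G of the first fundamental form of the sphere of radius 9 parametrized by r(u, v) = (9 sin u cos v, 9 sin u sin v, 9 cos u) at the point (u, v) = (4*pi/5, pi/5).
E = 81;  F = 0;  G = 405/8 - 81*sqrt(5)/8

Partials: r_u = (9*cos(u)*cos(v), 9*sin(v)*cos(u), -9*sin(u)), r_v = (-9*sin(u)*sin(v), 9*sin(u)*cos(v), 0). As functions of (u, v):
  E = r_u · r_u = 81,
  F = r_u · r_v = 0,
  G = r_v · r_v = 81*sin(u)^2.
Evaluating at (u, v) = (4*pi/5, pi/5): E = 81, F = 0, G = 405/8 - 81*sqrt(5)/8.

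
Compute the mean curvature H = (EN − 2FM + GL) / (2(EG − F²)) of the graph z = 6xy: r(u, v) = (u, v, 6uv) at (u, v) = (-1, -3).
H = -648/6859

With E = 36*v^2 + 1, F = 36*u*v, G = 36*u^2 + 1, L = 0, M = 6/sqrt(36*u^2 + 36*v^2 + 1), N = 0, assemble
  H = (EN − 2FM + GL) / (2(EG − F²)) = -216*u*v/(36*u^2 + 36*v^2 + 1)^(3/2).
At (u, v) = (-1, -3): H = -648/6859.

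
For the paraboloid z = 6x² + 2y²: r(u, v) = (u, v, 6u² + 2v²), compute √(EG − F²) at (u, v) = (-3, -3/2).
√(EG − F²)|_{(-3, -3/2)} = sqrt(1333)

E = 144*u^2 + 1, F = 48*u*v, G = 16*v^2 + 1; EG − F² = 144*u^2 + 16*v^2 + 1; √(EG − F²) = sqrt(144*u^2 + 16*v^2 + 1). At the given point: sqrt(1333).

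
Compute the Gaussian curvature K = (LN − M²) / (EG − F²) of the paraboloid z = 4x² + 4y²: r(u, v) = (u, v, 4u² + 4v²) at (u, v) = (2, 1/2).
K = 64/74529

Coefficients of the first fundamental form: E = 64*u^2 + 1, F = 64*u*v, G = 64*v^2 + 1.
Coefficients of the second fundamental form: L = 8/sqrt(64*u^2 + 64*v^2 + 1), M = 0, N = 8/sqrt(64*u^2 + 64*v^2 + 1).
Assemble K = (LN − M²)/(EG − F²) = 64/(4096*u^4 + 8192*u^2*v^2 + 128*u^2 + 4096*v^4 + 128*v^2 + 1). At (u, v) = (2, 1/2): K = 64/74529.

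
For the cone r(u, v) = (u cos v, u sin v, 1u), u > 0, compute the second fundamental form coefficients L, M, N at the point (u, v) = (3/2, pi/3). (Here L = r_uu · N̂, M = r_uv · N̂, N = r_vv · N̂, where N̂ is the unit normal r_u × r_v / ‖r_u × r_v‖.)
L = 0;  M = 0;  N = 3*sqrt(2)/4

Compute the unit normal N̂(u, v) = (-sqrt(2)*u*cos(v)/(2*Abs(u)), -sqrt(2)*u*sin(v)/(2*Abs(u)), sqrt(2)*u/(2*Abs(u))), and the second partials r_uu, r_uv, r_vv. Take dot products:
  L(u, v) = r_uu · N̂ = 0,
  M(u, v) = r_uv · N̂ = 0,
  N(u, v) = r_vv · N̂ = sqrt(2)*u^2/(2*Abs(u)).
Evaluating at (u, v) = (3/2, pi/3):
  L = 0, M = 0, N = 3*sqrt(2)/4.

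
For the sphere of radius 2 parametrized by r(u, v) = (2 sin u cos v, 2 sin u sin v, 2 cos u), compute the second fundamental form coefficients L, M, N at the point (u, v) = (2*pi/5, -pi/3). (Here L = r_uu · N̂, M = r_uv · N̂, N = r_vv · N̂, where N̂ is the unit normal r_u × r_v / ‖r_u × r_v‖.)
L = -2;  M = 0;  N = -5/4 - sqrt(5)/4

Compute the unit normal N̂(u, v) = (sin(u)^2*cos(v)/Abs(sin(u)), sin(u)^2*sin(v)/Abs(sin(u)), sin(2*u)/(2*Abs(sin(u)))), and the second partials r_uu, r_uv, r_vv. Take dot products:
  L(u, v) = r_uu · N̂ = -2*sin(u)/Abs(sin(u)),
  M(u, v) = r_uv · N̂ = 0,
  N(u, v) = r_vv · N̂ = -2*sin(u)^3/Abs(sin(u)).
Evaluating at (u, v) = (2*pi/5, -pi/3):
  L = -2, M = 0, N = -5/4 - sqrt(5)/4.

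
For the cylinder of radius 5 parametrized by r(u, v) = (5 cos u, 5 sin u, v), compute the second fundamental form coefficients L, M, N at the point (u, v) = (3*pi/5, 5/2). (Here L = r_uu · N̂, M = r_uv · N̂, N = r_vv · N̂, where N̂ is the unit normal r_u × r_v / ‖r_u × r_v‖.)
L = -5;  M = 0;  N = 0

Compute the unit normal N̂(u, v) = (cos(u), sin(u), 0), and the second partials r_uu, r_uv, r_vv. Take dot products:
  L(u, v) = r_uu · N̂ = -5,
  M(u, v) = r_uv · N̂ = 0,
  N(u, v) = r_vv · N̂ = 0.
Evaluating at (u, v) = (3*pi/5, 5/2):
  L = -5, M = 0, N = 0.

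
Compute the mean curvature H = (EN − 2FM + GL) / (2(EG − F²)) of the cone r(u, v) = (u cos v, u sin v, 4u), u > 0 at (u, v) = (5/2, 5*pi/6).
H = 4*sqrt(17)/85

With E = 17, F = 0, G = u^2, L = 0, M = 0, N = 4*sqrt(17)*u^2/(17*Abs(u)), assemble
  H = (EN − 2FM + GL) / (2(EG − F²)) = 2*sqrt(17)/(17*Abs(u)).
At (u, v) = (5/2, 5*pi/6): H = 4*sqrt(17)/85.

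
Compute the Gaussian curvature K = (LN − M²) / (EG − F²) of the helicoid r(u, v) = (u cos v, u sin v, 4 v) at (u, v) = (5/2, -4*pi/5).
K = -256/7921

Coefficients of the first fundamental form: E = 1, F = 0, G = u^2 + 16.
Coefficients of the second fundamental form: L = 0, M = -4/sqrt(u^2 + 16), N = 0.
Assemble K = (LN − M²)/(EG − F²) = -16/(u^2 + 16)^2. At (u, v) = (5/2, -4*pi/5): K = -256/7921.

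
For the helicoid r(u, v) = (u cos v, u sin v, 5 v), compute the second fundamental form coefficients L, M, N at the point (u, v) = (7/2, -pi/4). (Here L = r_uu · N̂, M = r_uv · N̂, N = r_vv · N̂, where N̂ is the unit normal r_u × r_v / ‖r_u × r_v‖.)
L = 0;  M = -10*sqrt(149)/149;  N = 0

Compute the unit normal N̂(u, v) = (5*sin(v)/sqrt(u^2 + 25), -5*cos(v)/sqrt(u^2 + 25), u/sqrt(u^2 + 25)), and the second partials r_uu, r_uv, r_vv. Take dot products:
  L(u, v) = r_uu · N̂ = 0,
  M(u, v) = r_uv · N̂ = -5/sqrt(u^2 + 25),
  N(u, v) = r_vv · N̂ = 0.
Evaluating at (u, v) = (7/2, -pi/4):
  L = 0, M = -10*sqrt(149)/149, N = 0.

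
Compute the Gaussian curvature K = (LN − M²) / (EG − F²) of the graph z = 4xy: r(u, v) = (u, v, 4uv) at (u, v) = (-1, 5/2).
K = -16/13689

Coefficients of the first fundamental form: E = 16*v^2 + 1, F = 16*u*v, G = 16*u^2 + 1.
Coefficients of the second fundamental form: L = 0, M = 4/sqrt(16*u^2 + 16*v^2 + 1), N = 0.
Assemble K = (LN − M²)/(EG − F²) = -16/(256*u^4 + 512*u^2*v^2 + 32*u^2 + 256*v^4 + 32*v^2 + 1). At (u, v) = (-1, 5/2): K = -16/13689.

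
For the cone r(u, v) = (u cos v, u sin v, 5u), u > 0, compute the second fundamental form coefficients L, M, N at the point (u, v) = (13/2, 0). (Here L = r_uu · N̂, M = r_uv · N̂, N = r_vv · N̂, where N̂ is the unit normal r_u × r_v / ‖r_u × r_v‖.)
L = 0;  M = 0;  N = 5*sqrt(26)/4

Compute the unit normal N̂(u, v) = (-5*sqrt(26)*u*cos(v)/(26*Abs(u)), -5*sqrt(26)*u*sin(v)/(26*Abs(u)), sqrt(26)*u/(26*Abs(u))), and the second partials r_uu, r_uv, r_vv. Take dot products:
  L(u, v) = r_uu · N̂ = 0,
  M(u, v) = r_uv · N̂ = 0,
  N(u, v) = r_vv · N̂ = 5*sqrt(26)*u^2/(26*Abs(u)).
Evaluating at (u, v) = (13/2, 0):
  L = 0, M = 0, N = 5*sqrt(26)/4.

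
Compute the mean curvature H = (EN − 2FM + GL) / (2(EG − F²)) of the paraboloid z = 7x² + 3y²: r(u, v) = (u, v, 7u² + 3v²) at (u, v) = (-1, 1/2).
H = 661*sqrt(206)/42436

With E = 196*u^2 + 1, F = 84*u*v, G = 36*v^2 + 1, L = 14/sqrt(196*u^2 + 36*v^2 + 1), M = 0, N = 6/sqrt(196*u^2 + 36*v^2 + 1), assemble
  H = (EN − 2FM + GL) / (2(EG − F²)) = 2*(294*u^2 + 126*v^2 + 5)/(196*u^2 + 36*v^2 + 1)^(3/2).
At (u, v) = (-1, 1/2): H = 661*sqrt(206)/42436.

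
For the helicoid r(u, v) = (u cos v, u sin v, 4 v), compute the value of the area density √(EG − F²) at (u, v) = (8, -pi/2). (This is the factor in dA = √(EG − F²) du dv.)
√(EG − F²)|_{(8, -pi/2)} = 4*sqrt(5)

E = 1, F = 0, G = u^2 + 16, so EG − F² = u^2 + 16. Taking the positive square root: √(EG − F²) = sqrt(u^2 + 16). At (u, v) = (8, -pi/2): 4*sqrt(5).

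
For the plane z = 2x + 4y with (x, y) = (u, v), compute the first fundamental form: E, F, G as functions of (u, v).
E = 5;  F = 8;  G = 17

Compute partials: r_u = (1, 0, 2), r_v = (0, 1, 4). Then
  E = r_u · r_u = 5,
  F = r_u · r_v = 8,
  G = r_v · r_v = 17.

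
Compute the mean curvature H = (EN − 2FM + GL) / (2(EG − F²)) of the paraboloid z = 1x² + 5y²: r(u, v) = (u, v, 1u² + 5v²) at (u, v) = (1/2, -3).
H = 911*sqrt(902)/813604

With E = 4*u^2 + 1, F = 20*u*v, G = 100*v^2 + 1, L = 2/sqrt(4*u^2 + 100*v^2 + 1), M = 0, N = 10/sqrt(4*u^2 + 100*v^2 + 1), assemble
  H = (EN − 2FM + GL) / (2(EG − F²)) = 2*(10*u^2 + 50*v^2 + 3)/(4*u^2 + 100*v^2 + 1)^(3/2).
At (u, v) = (1/2, -3): H = 911*sqrt(902)/813604.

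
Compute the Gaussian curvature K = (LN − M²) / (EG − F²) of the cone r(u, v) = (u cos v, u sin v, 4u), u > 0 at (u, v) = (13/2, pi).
K = 0

Coefficients of the first fundamental form: E = 17, F = 0, G = u^2.
Coefficients of the second fundamental form: L = 0, M = 0, N = 4*sqrt(17)*u^2/(17*Abs(u)).
Assemble K = (LN − M²)/(EG − F²) = 0. At (u, v) = (13/2, pi): K = 0.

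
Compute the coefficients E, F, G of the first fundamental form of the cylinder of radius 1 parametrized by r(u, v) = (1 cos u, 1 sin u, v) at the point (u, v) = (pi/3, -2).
E = 1;  F = 0;  G = 1

Partials: r_u = (-sin(u), cos(u), 0), r_v = (0, 0, 1). As functions of (u, v):
  E = r_u · r_u = 1,
  F = r_u · r_v = 0,
  G = r_v · r_v = 1.
Evaluating at (u, v) = (pi/3, -2): E = 1, F = 0, G = 1.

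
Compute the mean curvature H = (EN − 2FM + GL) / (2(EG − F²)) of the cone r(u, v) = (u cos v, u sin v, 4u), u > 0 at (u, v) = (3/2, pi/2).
H = 4*sqrt(17)/51

With E = 17, F = 0, G = u^2, L = 0, M = 0, N = 4*sqrt(17)*u^2/(17*Abs(u)), assemble
  H = (EN − 2FM + GL) / (2(EG − F²)) = 2*sqrt(17)/(17*Abs(u)).
At (u, v) = (3/2, pi/2): H = 4*sqrt(17)/51.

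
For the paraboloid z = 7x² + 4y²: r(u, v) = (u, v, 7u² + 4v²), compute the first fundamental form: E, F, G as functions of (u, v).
E = 196*u^2 + 1;  F = 112*u*v;  G = 64*v^2 + 1

Compute partials: r_u = (1, 0, 14*u), r_v = (0, 1, 8*v). Then
  E = r_u · r_u = 196*u^2 + 1,
  F = r_u · r_v = 112*u*v,
  G = r_v · r_v = 64*v^2 + 1.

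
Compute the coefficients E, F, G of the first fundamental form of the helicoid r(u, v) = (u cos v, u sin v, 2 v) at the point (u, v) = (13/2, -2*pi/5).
E = 1;  F = 0;  G = 185/4

Partials: r_u = (cos(v), sin(v), 0), r_v = (-u*sin(v), u*cos(v), 2). As functions of (u, v):
  E = r_u · r_u = 1,
  F = r_u · r_v = 0,
  G = r_v · r_v = u^2 + 4.
Evaluating at (u, v) = (13/2, -2*pi/5): E = 1, F = 0, G = 185/4.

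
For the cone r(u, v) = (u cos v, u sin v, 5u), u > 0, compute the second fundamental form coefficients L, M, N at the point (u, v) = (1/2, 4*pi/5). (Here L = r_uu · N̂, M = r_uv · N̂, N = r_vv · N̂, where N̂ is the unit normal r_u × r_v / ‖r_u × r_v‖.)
L = 0;  M = 0;  N = 5*sqrt(26)/52

Compute the unit normal N̂(u, v) = (-5*sqrt(26)*u*cos(v)/(26*Abs(u)), -5*sqrt(26)*u*sin(v)/(26*Abs(u)), sqrt(26)*u/(26*Abs(u))), and the second partials r_uu, r_uv, r_vv. Take dot products:
  L(u, v) = r_uu · N̂ = 0,
  M(u, v) = r_uv · N̂ = 0,
  N(u, v) = r_vv · N̂ = 5*sqrt(26)*u^2/(26*Abs(u)).
Evaluating at (u, v) = (1/2, 4*pi/5):
  L = 0, M = 0, N = 5*sqrt(26)/52.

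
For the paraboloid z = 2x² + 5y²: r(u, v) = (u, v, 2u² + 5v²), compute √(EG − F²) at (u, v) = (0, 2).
√(EG − F²)|_{(0, 2)} = sqrt(401)

E = 16*u^2 + 1, F = 40*u*v, G = 100*v^2 + 1; EG − F² = 16*u^2 + 100*v^2 + 1; √(EG − F²) = sqrt(16*u^2 + 100*v^2 + 1). At the given point: sqrt(401).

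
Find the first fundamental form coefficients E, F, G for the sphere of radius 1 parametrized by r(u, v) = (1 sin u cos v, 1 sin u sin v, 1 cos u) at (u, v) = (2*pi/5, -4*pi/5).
E = 1;  F = 0;  G = sqrt(5)/8 + 5/8

Partials: r_u = (cos(u)*cos(v), sin(v)*cos(u), -sin(u)), r_v = (-sin(u)*sin(v), sin(u)*cos(v), 0). As functions of (u, v):
  E = r_u · r_u = 1,
  F = r_u · r_v = 0,
  G = r_v · r_v = sin(u)^2.
Evaluating at (u, v) = (2*pi/5, -4*pi/5): E = 1, F = 0, G = sqrt(5)/8 + 5/8.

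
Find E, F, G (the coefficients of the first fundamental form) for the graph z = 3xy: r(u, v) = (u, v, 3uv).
E = 9*v^2 + 1;  F = 9*u*v;  G = 9*u^2 + 1

Compute partials: r_u = (1, 0, 3*v), r_v = (0, 1, 3*u). Then
  E = r_u · r_u = 9*v^2 + 1,
  F = r_u · r_v = 9*u*v,
  G = r_v · r_v = 9*u^2 + 1.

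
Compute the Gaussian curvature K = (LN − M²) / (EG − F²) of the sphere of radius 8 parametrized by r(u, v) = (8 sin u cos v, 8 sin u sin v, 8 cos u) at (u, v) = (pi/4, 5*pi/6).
K = 1/64

Coefficients of the first fundamental form: E = 64, F = 0, G = 64*sin(u)^2.
Coefficients of the second fundamental form: L = -8*sin(u)/Abs(sin(u)), M = 0, N = -8*sin(u)^3/Abs(sin(u)).
Assemble K = (LN − M²)/(EG − F²) = 1/64. At (u, v) = (pi/4, 5*pi/6): K = 1/64.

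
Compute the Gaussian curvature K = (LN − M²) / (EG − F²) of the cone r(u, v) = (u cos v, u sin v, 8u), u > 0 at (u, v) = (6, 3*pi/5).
K = 0

Coefficients of the first fundamental form: E = 65, F = 0, G = u^2.
Coefficients of the second fundamental form: L = 0, M = 0, N = 8*sqrt(65)*u^2/(65*Abs(u)).
Assemble K = (LN − M²)/(EG − F²) = 0. At (u, v) = (6, 3*pi/5): K = 0.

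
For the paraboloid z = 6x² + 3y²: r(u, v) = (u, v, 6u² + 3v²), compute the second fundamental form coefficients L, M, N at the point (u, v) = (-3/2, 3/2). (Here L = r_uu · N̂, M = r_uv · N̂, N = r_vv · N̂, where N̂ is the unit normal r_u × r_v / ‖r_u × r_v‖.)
L = 6*sqrt(406)/203;  M = 0;  N = 3*sqrt(406)/203

Compute the unit normal N̂(u, v) = (-12*u/sqrt(144*u^2 + 36*v^2 + 1), -6*v/sqrt(144*u^2 + 36*v^2 + 1), 1/sqrt(144*u^2 + 36*v^2 + 1)), and the second partials r_uu, r_uv, r_vv. Take dot products:
  L(u, v) = r_uu · N̂ = 12/sqrt(144*u^2 + 36*v^2 + 1),
  M(u, v) = r_uv · N̂ = 0,
  N(u, v) = r_vv · N̂ = 6/sqrt(144*u^2 + 36*v^2 + 1).
Evaluating at (u, v) = (-3/2, 3/2):
  L = 6*sqrt(406)/203, M = 0, N = 3*sqrt(406)/203.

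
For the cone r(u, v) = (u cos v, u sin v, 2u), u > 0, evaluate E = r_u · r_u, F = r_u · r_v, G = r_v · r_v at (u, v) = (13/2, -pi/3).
E = 5;  F = 0;  G = 169/4

Partials: r_u = (cos(v), sin(v), 2), r_v = (-u*sin(v), u*cos(v), 0). As functions of (u, v):
  E = r_u · r_u = 5,
  F = r_u · r_v = 0,
  G = r_v · r_v = u^2.
Evaluating at (u, v) = (13/2, -pi/3): E = 5, F = 0, G = 169/4.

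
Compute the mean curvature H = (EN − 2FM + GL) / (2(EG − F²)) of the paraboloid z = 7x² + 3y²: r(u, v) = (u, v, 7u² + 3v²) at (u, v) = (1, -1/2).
H = 661*sqrt(206)/42436

With E = 196*u^2 + 1, F = 84*u*v, G = 36*v^2 + 1, L = 14/sqrt(196*u^2 + 36*v^2 + 1), M = 0, N = 6/sqrt(196*u^2 + 36*v^2 + 1), assemble
  H = (EN − 2FM + GL) / (2(EG − F²)) = 2*(294*u^2 + 126*v^2 + 5)/(196*u^2 + 36*v^2 + 1)^(3/2).
At (u, v) = (1, -1/2): H = 661*sqrt(206)/42436.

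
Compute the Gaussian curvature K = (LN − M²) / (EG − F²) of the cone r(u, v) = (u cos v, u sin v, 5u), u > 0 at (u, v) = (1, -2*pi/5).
K = 0

Coefficients of the first fundamental form: E = 26, F = 0, G = u^2.
Coefficients of the second fundamental form: L = 0, M = 0, N = 5*sqrt(26)*u^2/(26*Abs(u)).
Assemble K = (LN − M²)/(EG − F²) = 0. At (u, v) = (1, -2*pi/5): K = 0.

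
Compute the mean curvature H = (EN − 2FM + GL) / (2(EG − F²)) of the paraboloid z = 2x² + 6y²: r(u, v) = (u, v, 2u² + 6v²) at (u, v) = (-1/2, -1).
H = 320*sqrt(149)/22201

With E = 16*u^2 + 1, F = 48*u*v, G = 144*v^2 + 1, L = 4/sqrt(16*u^2 + 144*v^2 + 1), M = 0, N = 12/sqrt(16*u^2 + 144*v^2 + 1), assemble
  H = (EN − 2FM + GL) / (2(EG − F²)) = 8*(12*u^2 + 36*v^2 + 1)/(16*u^2 + 144*v^2 + 1)^(3/2).
At (u, v) = (-1/2, -1): H = 320*sqrt(149)/22201.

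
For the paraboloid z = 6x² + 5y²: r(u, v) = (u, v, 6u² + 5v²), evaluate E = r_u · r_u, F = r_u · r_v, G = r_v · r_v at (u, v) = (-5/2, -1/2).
E = 901;  F = 150;  G = 26

Partials: r_u = (1, 0, 12*u), r_v = (0, 1, 10*v). As functions of (u, v):
  E = r_u · r_u = 144*u^2 + 1,
  F = r_u · r_v = 120*u*v,
  G = r_v · r_v = 100*v^2 + 1.
Evaluating at (u, v) = (-5/2, -1/2): E = 901, F = 150, G = 26.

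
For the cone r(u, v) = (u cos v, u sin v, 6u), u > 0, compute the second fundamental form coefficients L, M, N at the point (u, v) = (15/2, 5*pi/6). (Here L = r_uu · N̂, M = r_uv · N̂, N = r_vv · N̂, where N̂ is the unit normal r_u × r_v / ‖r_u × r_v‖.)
L = 0;  M = 0;  N = 45*sqrt(37)/37

Compute the unit normal N̂(u, v) = (-6*sqrt(37)*u*cos(v)/(37*Abs(u)), -6*sqrt(37)*u*sin(v)/(37*Abs(u)), sqrt(37)*u/(37*Abs(u))), and the second partials r_uu, r_uv, r_vv. Take dot products:
  L(u, v) = r_uu · N̂ = 0,
  M(u, v) = r_uv · N̂ = 0,
  N(u, v) = r_vv · N̂ = 6*sqrt(37)*u^2/(37*Abs(u)).
Evaluating at (u, v) = (15/2, 5*pi/6):
  L = 0, M = 0, N = 45*sqrt(37)/37.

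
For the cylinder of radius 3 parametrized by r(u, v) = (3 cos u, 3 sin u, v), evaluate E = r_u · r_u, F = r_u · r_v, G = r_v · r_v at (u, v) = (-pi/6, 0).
E = 9;  F = 0;  G = 1

Partials: r_u = (-3*sin(u), 3*cos(u), 0), r_v = (0, 0, 1). As functions of (u, v):
  E = r_u · r_u = 9,
  F = r_u · r_v = 0,
  G = r_v · r_v = 1.
Evaluating at (u, v) = (-pi/6, 0): E = 9, F = 0, G = 1.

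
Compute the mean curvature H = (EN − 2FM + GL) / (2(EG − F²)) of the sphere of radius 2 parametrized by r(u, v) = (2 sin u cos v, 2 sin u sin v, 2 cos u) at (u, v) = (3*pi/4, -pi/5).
H = -1/2

With E = 4, F = 0, G = 4*sin(u)^2, L = -2*sin(u)/Abs(sin(u)), M = 0, N = -2*sin(u)^3/Abs(sin(u)), assemble
  H = (EN − 2FM + GL) / (2(EG − F²)) = -sin(u)/(2*Abs(sin(u))).
At (u, v) = (3*pi/4, -pi/5): H = -1/2.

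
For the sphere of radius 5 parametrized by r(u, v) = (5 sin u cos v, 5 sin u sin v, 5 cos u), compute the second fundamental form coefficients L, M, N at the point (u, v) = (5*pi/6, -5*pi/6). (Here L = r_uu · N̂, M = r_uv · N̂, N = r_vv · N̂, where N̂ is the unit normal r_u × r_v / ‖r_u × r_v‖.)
L = -5;  M = 0;  N = -5/4

Compute the unit normal N̂(u, v) = (sin(u)^2*cos(v)/Abs(sin(u)), sin(u)^2*sin(v)/Abs(sin(u)), sin(2*u)/(2*Abs(sin(u)))), and the second partials r_uu, r_uv, r_vv. Take dot products:
  L(u, v) = r_uu · N̂ = -5*sin(u)/Abs(sin(u)),
  M(u, v) = r_uv · N̂ = 0,
  N(u, v) = r_vv · N̂ = -5*sin(u)^3/Abs(sin(u)).
Evaluating at (u, v) = (5*pi/6, -5*pi/6):
  L = -5, M = 0, N = -5/4.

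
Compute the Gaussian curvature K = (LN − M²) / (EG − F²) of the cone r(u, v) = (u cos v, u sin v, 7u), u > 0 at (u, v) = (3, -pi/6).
K = 0

Coefficients of the first fundamental form: E = 50, F = 0, G = u^2.
Coefficients of the second fundamental form: L = 0, M = 0, N = 7*sqrt(2)*u^2/(10*Abs(u)).
Assemble K = (LN − M²)/(EG − F²) = 0. At (u, v) = (3, -pi/6): K = 0.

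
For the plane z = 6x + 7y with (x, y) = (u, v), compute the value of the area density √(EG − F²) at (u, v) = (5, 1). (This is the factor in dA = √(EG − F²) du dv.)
√(EG − F²)|_{(5, 1)} = sqrt(86)

E = 37, F = 42, G = 50, so EG − F² = 86. Taking the positive square root: √(EG − F²) = sqrt(86). At (u, v) = (5, 1): sqrt(86).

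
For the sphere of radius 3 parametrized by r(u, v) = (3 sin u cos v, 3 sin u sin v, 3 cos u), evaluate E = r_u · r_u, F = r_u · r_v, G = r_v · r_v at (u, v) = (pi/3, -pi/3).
E = 9;  F = 0;  G = 27/4

Partials: r_u = (3*cos(u)*cos(v), 3*sin(v)*cos(u), -3*sin(u)), r_v = (-3*sin(u)*sin(v), 3*sin(u)*cos(v), 0). As functions of (u, v):
  E = r_u · r_u = 9,
  F = r_u · r_v = 0,
  G = r_v · r_v = 9*sin(u)^2.
Evaluating at (u, v) = (pi/3, -pi/3): E = 9, F = 0, G = 27/4.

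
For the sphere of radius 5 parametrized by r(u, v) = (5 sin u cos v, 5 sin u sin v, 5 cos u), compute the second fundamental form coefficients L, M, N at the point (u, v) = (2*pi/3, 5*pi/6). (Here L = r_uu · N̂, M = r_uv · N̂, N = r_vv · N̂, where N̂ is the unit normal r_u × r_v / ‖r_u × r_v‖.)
L = -5;  M = 0;  N = -15/4

Compute the unit normal N̂(u, v) = (sin(u)^2*cos(v)/Abs(sin(u)), sin(u)^2*sin(v)/Abs(sin(u)), sin(2*u)/(2*Abs(sin(u)))), and the second partials r_uu, r_uv, r_vv. Take dot products:
  L(u, v) = r_uu · N̂ = -5*sin(u)/Abs(sin(u)),
  M(u, v) = r_uv · N̂ = 0,
  N(u, v) = r_vv · N̂ = -5*sin(u)^3/Abs(sin(u)).
Evaluating at (u, v) = (2*pi/3, 5*pi/6):
  L = -5, M = 0, N = -15/4.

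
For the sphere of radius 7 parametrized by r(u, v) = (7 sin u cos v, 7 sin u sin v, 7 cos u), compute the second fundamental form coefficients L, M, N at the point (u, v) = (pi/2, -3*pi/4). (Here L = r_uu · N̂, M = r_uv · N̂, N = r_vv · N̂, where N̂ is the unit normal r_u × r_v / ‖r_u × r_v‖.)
L = -7;  M = 0;  N = -7

Compute the unit normal N̂(u, v) = (sin(u)^2*cos(v)/Abs(sin(u)), sin(u)^2*sin(v)/Abs(sin(u)), sin(2*u)/(2*Abs(sin(u)))), and the second partials r_uu, r_uv, r_vv. Take dot products:
  L(u, v) = r_uu · N̂ = -7*sin(u)/Abs(sin(u)),
  M(u, v) = r_uv · N̂ = 0,
  N(u, v) = r_vv · N̂ = -7*sin(u)^3/Abs(sin(u)).
Evaluating at (u, v) = (pi/2, -3*pi/4):
  L = -7, M = 0, N = -7.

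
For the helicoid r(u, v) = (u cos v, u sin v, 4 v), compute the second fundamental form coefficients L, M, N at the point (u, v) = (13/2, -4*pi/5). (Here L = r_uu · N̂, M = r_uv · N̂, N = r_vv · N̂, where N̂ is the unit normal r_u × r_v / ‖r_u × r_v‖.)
L = 0;  M = -8*sqrt(233)/233;  N = 0

Compute the unit normal N̂(u, v) = (4*sin(v)/sqrt(u^2 + 16), -4*cos(v)/sqrt(u^2 + 16), u/sqrt(u^2 + 16)), and the second partials r_uu, r_uv, r_vv. Take dot products:
  L(u, v) = r_uu · N̂ = 0,
  M(u, v) = r_uv · N̂ = -4/sqrt(u^2 + 16),
  N(u, v) = r_vv · N̂ = 0.
Evaluating at (u, v) = (13/2, -4*pi/5):
  L = 0, M = -8*sqrt(233)/233, N = 0.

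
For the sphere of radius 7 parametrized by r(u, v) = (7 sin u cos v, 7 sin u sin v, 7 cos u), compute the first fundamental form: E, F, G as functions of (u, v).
E = 49;  F = 0;  G = 49*sin(u)^2

Compute partials: r_u = (7*cos(u)*cos(v), 7*sin(v)*cos(u), -7*sin(u)), r_v = (-7*sin(u)*sin(v), 7*sin(u)*cos(v), 0). Then
  E = r_u · r_u = 49,
  F = r_u · r_v = 0,
  G = r_v · r_v = 49*sin(u)^2.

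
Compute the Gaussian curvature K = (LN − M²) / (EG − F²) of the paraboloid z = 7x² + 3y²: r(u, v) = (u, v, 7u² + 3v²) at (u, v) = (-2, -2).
K = 84/863041

Coefficients of the first fundamental form: E = 196*u^2 + 1, F = 84*u*v, G = 36*v^2 + 1.
Coefficients of the second fundamental form: L = 14/sqrt(196*u^2 + 36*v^2 + 1), M = 0, N = 6/sqrt(196*u^2 + 36*v^2 + 1).
Assemble K = (LN − M²)/(EG − F²) = 84/(38416*u^4 + 14112*u^2*v^2 + 392*u^2 + 1296*v^4 + 72*v^2 + 1). At (u, v) = (-2, -2): K = 84/863041.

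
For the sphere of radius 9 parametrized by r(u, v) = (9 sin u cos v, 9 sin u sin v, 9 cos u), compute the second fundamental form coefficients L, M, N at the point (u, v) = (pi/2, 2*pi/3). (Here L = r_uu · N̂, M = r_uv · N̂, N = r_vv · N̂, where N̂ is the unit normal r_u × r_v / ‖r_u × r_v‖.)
L = -9;  M = 0;  N = -9

Compute the unit normal N̂(u, v) = (sin(u)^2*cos(v)/Abs(sin(u)), sin(u)^2*sin(v)/Abs(sin(u)), sin(2*u)/(2*Abs(sin(u)))), and the second partials r_uu, r_uv, r_vv. Take dot products:
  L(u, v) = r_uu · N̂ = -9*sin(u)/Abs(sin(u)),
  M(u, v) = r_uv · N̂ = 0,
  N(u, v) = r_vv · N̂ = -9*sin(u)^3/Abs(sin(u)).
Evaluating at (u, v) = (pi/2, 2*pi/3):
  L = -9, M = 0, N = -9.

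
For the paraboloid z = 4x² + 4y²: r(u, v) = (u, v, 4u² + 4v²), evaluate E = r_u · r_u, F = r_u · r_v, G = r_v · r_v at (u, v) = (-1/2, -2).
E = 17;  F = 64;  G = 257

Partials: r_u = (1, 0, 8*u), r_v = (0, 1, 8*v). As functions of (u, v):
  E = r_u · r_u = 64*u^2 + 1,
  F = r_u · r_v = 64*u*v,
  G = r_v · r_v = 64*v^2 + 1.
Evaluating at (u, v) = (-1/2, -2): E = 17, F = 64, G = 257.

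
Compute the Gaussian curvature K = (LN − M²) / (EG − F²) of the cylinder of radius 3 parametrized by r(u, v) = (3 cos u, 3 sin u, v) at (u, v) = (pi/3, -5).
K = 0

Coefficients of the first fundamental form: E = 9, F = 0, G = 1.
Coefficients of the second fundamental form: L = -3, M = 0, N = 0.
Assemble K = (LN − M²)/(EG − F²) = 0. At (u, v) = (pi/3, -5): K = 0.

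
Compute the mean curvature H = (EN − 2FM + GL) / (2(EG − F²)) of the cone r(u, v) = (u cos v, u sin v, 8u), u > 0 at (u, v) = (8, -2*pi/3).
H = sqrt(65)/130

With E = 65, F = 0, G = u^2, L = 0, M = 0, N = 8*sqrt(65)*u^2/(65*Abs(u)), assemble
  H = (EN − 2FM + GL) / (2(EG − F²)) = 4*sqrt(65)/(65*Abs(u)).
At (u, v) = (8, -2*pi/3): H = sqrt(65)/130.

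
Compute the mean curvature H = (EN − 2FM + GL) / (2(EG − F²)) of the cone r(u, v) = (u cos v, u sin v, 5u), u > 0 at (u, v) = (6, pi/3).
H = 5*sqrt(26)/312

With E = 26, F = 0, G = u^2, L = 0, M = 0, N = 5*sqrt(26)*u^2/(26*Abs(u)), assemble
  H = (EN − 2FM + GL) / (2(EG − F²)) = 5*sqrt(26)/(52*Abs(u)).
At (u, v) = (6, pi/3): H = 5*sqrt(26)/312.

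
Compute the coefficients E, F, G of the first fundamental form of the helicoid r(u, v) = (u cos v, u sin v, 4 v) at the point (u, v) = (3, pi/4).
E = 1;  F = 0;  G = 25

Partials: r_u = (cos(v), sin(v), 0), r_v = (-u*sin(v), u*cos(v), 4). As functions of (u, v):
  E = r_u · r_u = 1,
  F = r_u · r_v = 0,
  G = r_v · r_v = u^2 + 16.
Evaluating at (u, v) = (3, pi/4): E = 1, F = 0, G = 25.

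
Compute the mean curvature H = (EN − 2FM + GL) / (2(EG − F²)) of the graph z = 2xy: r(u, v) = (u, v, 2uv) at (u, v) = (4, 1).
H = -32*sqrt(69)/4761

With E = 4*v^2 + 1, F = 4*u*v, G = 4*u^2 + 1, L = 0, M = 2/sqrt(4*u^2 + 4*v^2 + 1), N = 0, assemble
  H = (EN − 2FM + GL) / (2(EG − F²)) = -8*u*v/(4*u^2 + 4*v^2 + 1)^(3/2).
At (u, v) = (4, 1): H = -32*sqrt(69)/4761.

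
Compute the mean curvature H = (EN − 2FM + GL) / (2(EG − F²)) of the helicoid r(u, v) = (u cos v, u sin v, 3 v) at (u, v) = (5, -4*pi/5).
H = 0

With E = 1, F = 0, G = u^2 + 9, L = 0, M = -3/sqrt(u^2 + 9), N = 0, assemble
  H = (EN − 2FM + GL) / (2(EG − F²)) = 0.
At (u, v) = (5, -4*pi/5): H = 0.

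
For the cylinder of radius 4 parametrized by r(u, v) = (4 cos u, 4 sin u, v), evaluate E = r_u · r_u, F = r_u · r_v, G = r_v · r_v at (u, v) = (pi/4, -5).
E = 16;  F = 0;  G = 1

Partials: r_u = (-4*sin(u), 4*cos(u), 0), r_v = (0, 0, 1). As functions of (u, v):
  E = r_u · r_u = 16,
  F = r_u · r_v = 0,
  G = r_v · r_v = 1.
Evaluating at (u, v) = (pi/4, -5): E = 16, F = 0, G = 1.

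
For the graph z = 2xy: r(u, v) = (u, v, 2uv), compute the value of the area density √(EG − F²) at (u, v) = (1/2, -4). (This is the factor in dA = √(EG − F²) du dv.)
√(EG − F²)|_{(1/2, -4)} = sqrt(66)

E = 4*v^2 + 1, F = 4*u*v, G = 4*u^2 + 1, so EG − F² = 4*u^2 + 4*v^2 + 1. Taking the positive square root: √(EG − F²) = sqrt(4*u^2 + 4*v^2 + 1). At (u, v) = (1/2, -4): sqrt(66).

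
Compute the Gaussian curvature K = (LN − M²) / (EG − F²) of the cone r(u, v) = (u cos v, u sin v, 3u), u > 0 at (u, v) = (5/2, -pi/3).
K = 0

Coefficients of the first fundamental form: E = 10, F = 0, G = u^2.
Coefficients of the second fundamental form: L = 0, M = 0, N = 3*sqrt(10)*u^2/(10*Abs(u)).
Assemble K = (LN − M²)/(EG − F²) = 0. At (u, v) = (5/2, -pi/3): K = 0.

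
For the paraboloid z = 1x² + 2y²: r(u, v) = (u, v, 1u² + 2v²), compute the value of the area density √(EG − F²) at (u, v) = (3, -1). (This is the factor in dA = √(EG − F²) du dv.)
√(EG − F²)|_{(3, -1)} = sqrt(53)

E = 4*u^2 + 1, F = 8*u*v, G = 16*v^2 + 1, so EG − F² = 4*u^2 + 16*v^2 + 1. Taking the positive square root: √(EG − F²) = sqrt(4*u^2 + 16*v^2 + 1). At (u, v) = (3, -1): sqrt(53).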